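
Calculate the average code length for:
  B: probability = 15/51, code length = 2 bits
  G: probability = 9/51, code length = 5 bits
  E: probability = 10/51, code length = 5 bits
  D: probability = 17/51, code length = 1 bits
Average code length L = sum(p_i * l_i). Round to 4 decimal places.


Weighted contributions p_i * l_i:
  B: (15/51) * 2 = 30/51
  G: (9/51) * 5 = 45/51
  E: (10/51) * 5 = 50/51
  D: (17/51) * 1 = 17/51
Sum = (30 + 45 + 50 + 17)/51 = 142/51

L = 142/51 = 2.7843 bits/symbol


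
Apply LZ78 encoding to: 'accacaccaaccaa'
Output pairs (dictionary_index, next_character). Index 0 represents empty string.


LZ78 encoding steps:
Dictionary: {0: ''}
Step 1: w='' (idx 0), next='a' -> output (0, 'a'), add 'a' as idx 1
Step 2: w='' (idx 0), next='c' -> output (0, 'c'), add 'c' as idx 2
Step 3: w='c' (idx 2), next='a' -> output (2, 'a'), add 'ca' as idx 3
Step 4: w='ca' (idx 3), next='c' -> output (3, 'c'), add 'cac' as idx 4
Step 5: w='ca' (idx 3), next='a' -> output (3, 'a'), add 'caa' as idx 5
Step 6: w='c' (idx 2), next='c' -> output (2, 'c'), add 'cc' as idx 6
Step 7: w='a' (idx 1), next='a' -> output (1, 'a'), add 'aa' as idx 7


Encoded: [(0, 'a'), (0, 'c'), (2, 'a'), (3, 'c'), (3, 'a'), (2, 'c'), (1, 'a')]


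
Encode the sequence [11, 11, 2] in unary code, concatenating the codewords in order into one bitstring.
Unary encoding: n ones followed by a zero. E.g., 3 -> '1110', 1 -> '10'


Encode each number as n ones followed by a terminating 0:
  11 -> 111111111110 (12 bits)
  11 -> 111111111110 (12 bits)
  2 -> 110 (3 bits)
Total length = 12 + 12 + 3 = 27 bits.

Unary([11, 11, 2]) = 111111111110111111111110110 (27 bits)


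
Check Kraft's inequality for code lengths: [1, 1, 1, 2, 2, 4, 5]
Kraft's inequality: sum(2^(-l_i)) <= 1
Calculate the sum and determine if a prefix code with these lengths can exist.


Sum = 2^(-1) + 2^(-1) + 2^(-1) + 2^(-2) + 2^(-2) + 2^(-4) + 2^(-5)
    = 0.5 + 0.5 + 0.5 + 0.25 + 0.25 + 0.0625 + 0.03125
    = 67/32 = 2.09375
Since 2.09375 > 1, Kraft's inequality is NOT satisfied.
A prefix code with these lengths CANNOT exist.

Kraft sum = 2.09375. Not satisfied.


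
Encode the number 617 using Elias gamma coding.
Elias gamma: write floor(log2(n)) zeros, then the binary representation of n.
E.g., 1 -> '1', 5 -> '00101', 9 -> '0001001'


num_bits = floor(log2(617)) + 1 = 10
leading_zeros = num_bits - 1 = 9
binary(617) = 1001101001

Elias gamma(617) = '000000000' + '1001101001' = 0000000001001101001 (19 bits)


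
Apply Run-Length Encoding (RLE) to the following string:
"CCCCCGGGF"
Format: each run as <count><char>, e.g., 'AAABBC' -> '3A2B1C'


Scanning runs left to right:
  i=0: run of 'C' x 5 -> '5C'
  i=5: run of 'G' x 3 -> '3G'
  i=8: run of 'F' x 1 -> '1F'

RLE = 5C3G1F


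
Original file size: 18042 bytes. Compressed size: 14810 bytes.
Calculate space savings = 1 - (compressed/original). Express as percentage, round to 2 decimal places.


ratio = compressed/original = 14810/18042 = 0.820862
savings = 1 - ratio = 1 - 0.820862 = 0.179138
as a percentage: 0.179138 * 100 = 17.91%

Space savings = 1 - 14810/18042 = 17.91%


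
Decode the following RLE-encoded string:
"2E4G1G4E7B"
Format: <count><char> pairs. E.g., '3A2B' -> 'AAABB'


Expanding each <count><char> pair:
  2E -> 'EE'
  4G -> 'GGGG'
  1G -> 'G'
  4E -> 'EEEE'
  7B -> 'BBBBBBB'

Decoded = EEGGGGGEEEEBBBBBBB


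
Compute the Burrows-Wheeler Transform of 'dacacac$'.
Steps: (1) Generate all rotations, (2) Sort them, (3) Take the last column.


Rotations (sorted):
  0: $dacacac -> last char: c
  1: ac$dacac -> last char: c
  2: acac$dac -> last char: c
  3: acacac$d -> last char: d
  4: c$dacaca -> last char: a
  5: cac$daca -> last char: a
  6: cacac$da -> last char: a
  7: dacacac$ -> last char: $


BWT = cccdaaa$


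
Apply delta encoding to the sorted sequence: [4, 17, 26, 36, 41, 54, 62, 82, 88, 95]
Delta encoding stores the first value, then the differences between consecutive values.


First value: 4
Deltas:
  17 - 4 = 13
  26 - 17 = 9
  36 - 26 = 10
  41 - 36 = 5
  54 - 41 = 13
  62 - 54 = 8
  82 - 62 = 20
  88 - 82 = 6
  95 - 88 = 7


Delta encoded: [4, 13, 9, 10, 5, 13, 8, 20, 6, 7]


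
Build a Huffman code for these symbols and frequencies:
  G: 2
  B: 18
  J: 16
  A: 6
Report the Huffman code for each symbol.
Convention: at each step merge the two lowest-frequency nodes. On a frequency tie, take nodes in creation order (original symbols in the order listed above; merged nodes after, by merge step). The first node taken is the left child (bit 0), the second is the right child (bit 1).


Huffman tree construction:
Step 1: Merge G(2) + A(6) = 8
Step 2: Merge (G+A)(8) + J(16) = 24
Step 3: Merge B(18) + ((G+A)+J)(24) = 42
Read each symbol's code off the tree from the root (left child = 0, right child = 1).

Codes:
  G: 100 (length 3)
  B: 0 (length 1)
  J: 11 (length 2)
  A: 101 (length 3)
Average code length: 74/42 = 1.7619 bits/symbol


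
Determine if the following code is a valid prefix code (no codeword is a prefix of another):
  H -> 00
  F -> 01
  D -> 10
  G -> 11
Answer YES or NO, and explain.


Checking each pair (does one codeword prefix another?):
  H='00' vs F='01': no prefix
  H='00' vs D='10': no prefix
  H='00' vs G='11': no prefix
  F='01' vs H='00': no prefix
  F='01' vs D='10': no prefix
  F='01' vs G='11': no prefix
  D='10' vs H='00': no prefix
  D='10' vs F='01': no prefix
  D='10' vs G='11': no prefix
  G='11' vs H='00': no prefix
  G='11' vs F='01': no prefix
  G='11' vs D='10': no prefix
No violation found over all pairs.

YES -- this is a valid prefix code. No codeword is a prefix of any other codeword.


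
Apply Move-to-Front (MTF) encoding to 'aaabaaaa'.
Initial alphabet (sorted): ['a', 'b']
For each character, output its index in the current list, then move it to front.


MTF encoding:
'a': index 0 in ['a', 'b'] -> ['a', 'b']
'a': index 0 in ['a', 'b'] -> ['a', 'b']
'a': index 0 in ['a', 'b'] -> ['a', 'b']
'b': index 1 in ['a', 'b'] -> ['b', 'a']
'a': index 1 in ['b', 'a'] -> ['a', 'b']
'a': index 0 in ['a', 'b'] -> ['a', 'b']
'a': index 0 in ['a', 'b'] -> ['a', 'b']
'a': index 0 in ['a', 'b'] -> ['a', 'b']


Output: [0, 0, 0, 1, 1, 0, 0, 0]


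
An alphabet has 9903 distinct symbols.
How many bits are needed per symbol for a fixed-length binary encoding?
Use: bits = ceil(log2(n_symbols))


log2(9903) = 13.2736
Bracket: 2^13 = 8192 < 9903 <= 2^14 = 16384
So ceil(log2(9903)) = 14

bits = ceil(log2(9903)) = ceil(13.2736) = 14 bits


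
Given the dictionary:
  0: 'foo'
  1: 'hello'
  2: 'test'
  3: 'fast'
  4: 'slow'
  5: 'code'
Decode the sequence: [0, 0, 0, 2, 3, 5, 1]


Look up each index in the dictionary:
  0 -> 'foo'
  0 -> 'foo'
  0 -> 'foo'
  2 -> 'test'
  3 -> 'fast'
  5 -> 'code'
  1 -> 'hello'

Decoded: "foo foo foo test fast code hello"


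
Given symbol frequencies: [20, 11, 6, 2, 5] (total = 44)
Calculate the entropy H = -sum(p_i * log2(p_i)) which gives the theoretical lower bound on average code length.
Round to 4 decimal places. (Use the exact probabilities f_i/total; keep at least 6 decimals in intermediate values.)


Per-symbol terms -p_i * log2(p_i) with p_i = f_i/44:
  p = 20/44 = 0.454545: log2(p) = -1.137504, -p*log2(p) = 0.517047
  p = 11/44 = 0.250000: log2(p) = -2.000000, -p*log2(p) = 0.500000
  p = 6/44 = 0.136364: log2(p) = -2.874469, -p*log2(p) = 0.391973
  p = 2/44 = 0.045455: log2(p) = -4.459432, -p*log2(p) = 0.202701
  p = 5/44 = 0.113636: log2(p) = -3.137504, -p*log2(p) = 0.356534
H = 0.517047 + 0.500000 + 0.391973 + 0.202701 + 0.356534 = 1.968255

H = 1.9683 bits/symbol


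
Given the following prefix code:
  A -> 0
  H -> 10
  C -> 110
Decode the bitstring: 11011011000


Decoding step by step:
Bits 110 -> C
Bits 110 -> C
Bits 110 -> C
Bits 0 -> A
Bits 0 -> A


Decoded message: CCCAA


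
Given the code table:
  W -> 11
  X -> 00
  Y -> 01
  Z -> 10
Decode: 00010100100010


Decoding:
00 -> X
01 -> Y
01 -> Y
00 -> X
10 -> Z
00 -> X
10 -> Z


Result: XYYXZXZ


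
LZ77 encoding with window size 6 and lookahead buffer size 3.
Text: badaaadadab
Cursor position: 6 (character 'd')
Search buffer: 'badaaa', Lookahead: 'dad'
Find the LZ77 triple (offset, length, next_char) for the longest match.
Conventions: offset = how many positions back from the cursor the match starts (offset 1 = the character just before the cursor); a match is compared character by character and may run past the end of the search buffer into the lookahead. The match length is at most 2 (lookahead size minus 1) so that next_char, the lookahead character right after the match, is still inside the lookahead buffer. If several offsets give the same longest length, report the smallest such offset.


Try each offset into the search buffer:
  offset=1 (pos 5, char 'a'): match length 0
  offset=2 (pos 4, char 'a'): match length 0
  offset=3 (pos 3, char 'a'): match length 0
  offset=4 (pos 2, char 'd'): match length 2
  offset=5 (pos 1, char 'a'): match length 0
  offset=6 (pos 0, char 'b'): match length 0
Longest match has length 2 at offset 4.
next_char = character at position 6 + 2 = 8 -> 'd'

Best match: offset=4, length=2 (matching 'da' starting at position 2)
LZ77 triple: (4, 2, 'd')


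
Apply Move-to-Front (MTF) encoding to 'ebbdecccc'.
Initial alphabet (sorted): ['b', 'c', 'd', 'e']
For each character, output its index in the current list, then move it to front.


MTF encoding:
'e': index 3 in ['b', 'c', 'd', 'e'] -> ['e', 'b', 'c', 'd']
'b': index 1 in ['e', 'b', 'c', 'd'] -> ['b', 'e', 'c', 'd']
'b': index 0 in ['b', 'e', 'c', 'd'] -> ['b', 'e', 'c', 'd']
'd': index 3 in ['b', 'e', 'c', 'd'] -> ['d', 'b', 'e', 'c']
'e': index 2 in ['d', 'b', 'e', 'c'] -> ['e', 'd', 'b', 'c']
'c': index 3 in ['e', 'd', 'b', 'c'] -> ['c', 'e', 'd', 'b']
'c': index 0 in ['c', 'e', 'd', 'b'] -> ['c', 'e', 'd', 'b']
'c': index 0 in ['c', 'e', 'd', 'b'] -> ['c', 'e', 'd', 'b']
'c': index 0 in ['c', 'e', 'd', 'b'] -> ['c', 'e', 'd', 'b']


Output: [3, 1, 0, 3, 2, 3, 0, 0, 0]


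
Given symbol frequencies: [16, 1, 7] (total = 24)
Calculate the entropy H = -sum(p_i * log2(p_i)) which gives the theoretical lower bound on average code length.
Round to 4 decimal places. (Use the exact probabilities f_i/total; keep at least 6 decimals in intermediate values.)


Per-symbol terms -p_i * log2(p_i) with p_i = f_i/24:
  p = 16/24 = 0.666667: log2(p) = -0.584963, -p*log2(p) = 0.389975
  p = 1/24 = 0.041667: log2(p) = -4.584963, -p*log2(p) = 0.191040
  p = 7/24 = 0.291667: log2(p) = -1.777608, -p*log2(p) = 0.518469
H = 0.389975 + 0.191040 + 0.518469 = 1.099484

H = 1.0995 bits/symbol


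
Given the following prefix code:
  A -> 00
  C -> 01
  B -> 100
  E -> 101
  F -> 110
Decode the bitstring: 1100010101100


Decoding step by step:
Bits 110 -> F
Bits 00 -> A
Bits 101 -> E
Bits 01 -> C
Bits 100 -> B


Decoded message: FAECB


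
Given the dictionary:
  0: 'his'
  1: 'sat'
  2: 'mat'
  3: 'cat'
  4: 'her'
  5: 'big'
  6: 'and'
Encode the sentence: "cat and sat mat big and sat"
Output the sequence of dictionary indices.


Look up each word in the dictionary:
  'cat' -> 3
  'and' -> 6
  'sat' -> 1
  'mat' -> 2
  'big' -> 5
  'and' -> 6
  'sat' -> 1

Encoded: [3, 6, 1, 2, 5, 6, 1]


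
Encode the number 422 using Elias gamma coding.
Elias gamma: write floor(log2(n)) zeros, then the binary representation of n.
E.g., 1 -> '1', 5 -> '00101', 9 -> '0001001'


num_bits = floor(log2(422)) + 1 = 9
leading_zeros = num_bits - 1 = 8
binary(422) = 110100110

Elias gamma(422) = '00000000' + '110100110' = 00000000110100110 (17 bits)


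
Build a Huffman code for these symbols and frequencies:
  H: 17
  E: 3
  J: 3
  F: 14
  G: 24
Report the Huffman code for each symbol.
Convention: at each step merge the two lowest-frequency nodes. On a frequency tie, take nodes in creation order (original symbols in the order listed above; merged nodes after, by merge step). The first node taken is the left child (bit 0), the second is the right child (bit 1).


Huffman tree construction:
Step 1: Merge E(3) + J(3) = 6
Step 2: Merge (E+J)(6) + F(14) = 20
Step 3: Merge H(17) + ((E+J)+F)(20) = 37
Step 4: Merge G(24) + (H+((E+J)+F))(37) = 61
Read each symbol's code off the tree from the root (left child = 0, right child = 1).

Codes:
  H: 10 (length 2)
  E: 1100 (length 4)
  J: 1101 (length 4)
  F: 111 (length 3)
  G: 0 (length 1)
Average code length: 124/61 = 2.0328 bits/symbol


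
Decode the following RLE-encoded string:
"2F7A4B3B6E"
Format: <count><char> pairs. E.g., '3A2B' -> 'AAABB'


Expanding each <count><char> pair:
  2F -> 'FF'
  7A -> 'AAAAAAA'
  4B -> 'BBBB'
  3B -> 'BBB'
  6E -> 'EEEEEE'

Decoded = FFAAAAAAABBBBBBBEEEEEE


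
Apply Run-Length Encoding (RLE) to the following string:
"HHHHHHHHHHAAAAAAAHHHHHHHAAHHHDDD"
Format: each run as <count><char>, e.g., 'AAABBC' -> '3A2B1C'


Scanning runs left to right:
  i=0: run of 'H' x 10 -> '10H'
  i=10: run of 'A' x 7 -> '7A'
  i=17: run of 'H' x 7 -> '7H'
  i=24: run of 'A' x 2 -> '2A'
  i=26: run of 'H' x 3 -> '3H'
  i=29: run of 'D' x 3 -> '3D'

RLE = 10H7A7H2A3H3D


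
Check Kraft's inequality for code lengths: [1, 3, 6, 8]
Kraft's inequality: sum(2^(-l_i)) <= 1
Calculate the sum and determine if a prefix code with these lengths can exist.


Sum = 2^(-1) + 2^(-3) + 2^(-6) + 2^(-8)
    = 0.5 + 0.125 + 0.015625 + 0.00390625
    = 165/256 = 0.64453125
Since 0.64453125 <= 1, Kraft's inequality IS satisfied.
A prefix code with these lengths CAN exist.

Kraft sum = 0.64453125. Satisfied.


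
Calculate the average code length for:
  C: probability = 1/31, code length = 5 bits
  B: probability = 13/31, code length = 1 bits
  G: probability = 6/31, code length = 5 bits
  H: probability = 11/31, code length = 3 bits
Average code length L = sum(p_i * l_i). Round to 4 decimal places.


Weighted contributions p_i * l_i:
  C: (1/31) * 5 = 5/31
  B: (13/31) * 1 = 13/31
  G: (6/31) * 5 = 30/31
  H: (11/31) * 3 = 33/31
Sum = (5 + 13 + 30 + 33)/31 = 81/31

L = 81/31 = 2.6129 bits/symbol


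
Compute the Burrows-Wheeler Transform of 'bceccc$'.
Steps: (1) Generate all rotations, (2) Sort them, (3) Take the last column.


Rotations (sorted):
  0: $bceccc -> last char: c
  1: bceccc$ -> last char: $
  2: c$bcecc -> last char: c
  3: cc$bcec -> last char: c
  4: ccc$bce -> last char: e
  5: ceccc$b -> last char: b
  6: eccc$bc -> last char: c


BWT = c$ccebc


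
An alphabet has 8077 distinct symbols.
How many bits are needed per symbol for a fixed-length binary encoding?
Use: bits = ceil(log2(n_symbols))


log2(8077) = 12.9796
Bracket: 2^12 = 4096 < 8077 <= 2^13 = 8192
So ceil(log2(8077)) = 13

bits = ceil(log2(8077)) = ceil(12.9796) = 13 bits


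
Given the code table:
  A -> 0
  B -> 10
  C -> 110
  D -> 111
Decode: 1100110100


Decoding:
110 -> C
0 -> A
110 -> C
10 -> B
0 -> A


Result: CACBA


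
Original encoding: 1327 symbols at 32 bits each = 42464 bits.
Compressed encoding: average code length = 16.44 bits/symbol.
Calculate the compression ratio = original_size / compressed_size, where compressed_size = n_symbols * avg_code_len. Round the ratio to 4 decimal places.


original_size = n_symbols * orig_bits = 1327 * 32 = 42464 bits
compressed_size = n_symbols * avg_code_len = 1327 * 16.44 = 21815.88 bits
ratio = original_size / compressed_size = 42464 / 21815.88 = 1.9465

Compression ratio = 1.9465


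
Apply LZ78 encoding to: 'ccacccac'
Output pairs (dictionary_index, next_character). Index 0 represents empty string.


LZ78 encoding steps:
Dictionary: {0: ''}
Step 1: w='' (idx 0), next='c' -> output (0, 'c'), add 'c' as idx 1
Step 2: w='c' (idx 1), next='a' -> output (1, 'a'), add 'ca' as idx 2
Step 3: w='c' (idx 1), next='c' -> output (1, 'c'), add 'cc' as idx 3
Step 4: w='ca' (idx 2), next='c' -> output (2, 'c'), add 'cac' as idx 4


Encoded: [(0, 'c'), (1, 'a'), (1, 'c'), (2, 'c')]


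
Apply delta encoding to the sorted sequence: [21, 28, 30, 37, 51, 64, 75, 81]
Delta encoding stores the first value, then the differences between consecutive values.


First value: 21
Deltas:
  28 - 21 = 7
  30 - 28 = 2
  37 - 30 = 7
  51 - 37 = 14
  64 - 51 = 13
  75 - 64 = 11
  81 - 75 = 6


Delta encoded: [21, 7, 2, 7, 14, 13, 11, 6]


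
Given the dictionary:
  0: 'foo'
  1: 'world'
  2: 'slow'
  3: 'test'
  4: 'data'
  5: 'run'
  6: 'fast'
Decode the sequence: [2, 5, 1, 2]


Look up each index in the dictionary:
  2 -> 'slow'
  5 -> 'run'
  1 -> 'world'
  2 -> 'slow'

Decoded: "slow run world slow"


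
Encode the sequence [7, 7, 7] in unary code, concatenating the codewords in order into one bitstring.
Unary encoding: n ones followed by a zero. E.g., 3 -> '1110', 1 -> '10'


Encode each number as n ones followed by a terminating 0:
  7 -> 11111110 (8 bits)
  7 -> 11111110 (8 bits)
  7 -> 11111110 (8 bits)
Total length = 8 + 8 + 8 = 24 bits.

Unary([7, 7, 7]) = 111111101111111011111110 (24 bits)


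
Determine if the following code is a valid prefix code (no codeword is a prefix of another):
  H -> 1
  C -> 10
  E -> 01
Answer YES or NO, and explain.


Checking each pair (does one codeword prefix another?):
  H='1' vs C='10': prefix -- VIOLATION

NO -- this is NOT a valid prefix code. H (1) is a prefix of C (10).


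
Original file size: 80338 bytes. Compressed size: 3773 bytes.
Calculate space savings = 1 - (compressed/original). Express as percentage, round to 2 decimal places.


ratio = compressed/original = 3773/80338 = 0.046964
savings = 1 - ratio = 1 - 0.046964 = 0.953036
as a percentage: 0.953036 * 100 = 95.3%

Space savings = 1 - 3773/80338 = 95.3%


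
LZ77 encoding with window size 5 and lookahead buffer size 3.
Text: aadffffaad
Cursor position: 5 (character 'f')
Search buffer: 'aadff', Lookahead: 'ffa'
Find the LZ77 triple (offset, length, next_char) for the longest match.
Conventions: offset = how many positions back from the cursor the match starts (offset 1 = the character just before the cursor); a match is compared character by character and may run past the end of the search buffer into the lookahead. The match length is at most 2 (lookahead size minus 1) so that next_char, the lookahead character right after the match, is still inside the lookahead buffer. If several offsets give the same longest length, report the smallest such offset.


Try each offset into the search buffer:
  offset=1 (pos 4, char 'f'): match length 2
  offset=2 (pos 3, char 'f'): match length 2
  offset=3 (pos 2, char 'd'): match length 0
  offset=4 (pos 1, char 'a'): match length 0
  offset=5 (pos 0, char 'a'): match length 0
Longest match has length 2, found at offsets 1, 2; take the smallest, offset 1.
next_char = character at position 5 + 2 = 7 -> 'a'

Best match: offset=1, length=2 (matching 'ff' starting at position 4)
LZ77 triple: (1, 2, 'a')


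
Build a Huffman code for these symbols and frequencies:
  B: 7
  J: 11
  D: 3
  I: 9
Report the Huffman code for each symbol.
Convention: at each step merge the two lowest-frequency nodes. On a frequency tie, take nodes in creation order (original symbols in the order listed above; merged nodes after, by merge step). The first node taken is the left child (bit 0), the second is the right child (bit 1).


Huffman tree construction:
Step 1: Merge D(3) + B(7) = 10
Step 2: Merge I(9) + (D+B)(10) = 19
Step 3: Merge J(11) + (I+(D+B))(19) = 30
Read each symbol's code off the tree from the root (left child = 0, right child = 1).

Codes:
  B: 111 (length 3)
  J: 0 (length 1)
  D: 110 (length 3)
  I: 10 (length 2)
Average code length: 59/30 = 1.9667 bits/symbol


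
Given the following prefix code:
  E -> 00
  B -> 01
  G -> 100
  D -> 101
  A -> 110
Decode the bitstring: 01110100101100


Decoding step by step:
Bits 01 -> B
Bits 110 -> A
Bits 100 -> G
Bits 101 -> D
Bits 100 -> G


Decoded message: BAGDG


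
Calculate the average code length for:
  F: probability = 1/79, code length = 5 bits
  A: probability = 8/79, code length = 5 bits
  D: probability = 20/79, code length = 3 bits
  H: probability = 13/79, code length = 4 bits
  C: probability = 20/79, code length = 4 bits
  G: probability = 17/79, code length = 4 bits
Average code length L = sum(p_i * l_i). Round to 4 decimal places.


Weighted contributions p_i * l_i:
  F: (1/79) * 5 = 5/79
  A: (8/79) * 5 = 40/79
  D: (20/79) * 3 = 60/79
  H: (13/79) * 4 = 52/79
  C: (20/79) * 4 = 80/79
  G: (17/79) * 4 = 68/79
Sum = (5 + 40 + 60 + 52 + 80 + 68)/79 = 305/79

L = 305/79 = 3.8608 bits/symbol


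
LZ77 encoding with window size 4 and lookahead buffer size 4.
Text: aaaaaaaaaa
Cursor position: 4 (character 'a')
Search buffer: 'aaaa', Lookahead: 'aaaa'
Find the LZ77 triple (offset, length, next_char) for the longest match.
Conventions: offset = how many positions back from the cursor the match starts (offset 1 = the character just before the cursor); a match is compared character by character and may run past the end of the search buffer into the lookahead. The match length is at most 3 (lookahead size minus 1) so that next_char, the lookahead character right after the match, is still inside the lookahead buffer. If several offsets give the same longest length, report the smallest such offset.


Try each offset into the search buffer:
  offset=1 (pos 3, char 'a'): match length 3
  offset=2 (pos 2, char 'a'): match length 3
  offset=3 (pos 1, char 'a'): match length 3
  offset=4 (pos 0, char 'a'): match length 3
Longest match has length 3, found at offsets 1, 2, 3, 4; take the smallest, offset 1.
next_char = character at position 4 + 3 = 7 -> 'a'

Best match: offset=1, length=3 (matching 'aaa' starting at position 3)
LZ77 triple: (1, 3, 'a')


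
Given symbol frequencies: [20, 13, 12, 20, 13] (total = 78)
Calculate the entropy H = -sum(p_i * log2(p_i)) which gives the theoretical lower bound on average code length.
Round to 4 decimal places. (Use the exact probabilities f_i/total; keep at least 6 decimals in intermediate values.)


Per-symbol terms -p_i * log2(p_i) with p_i = f_i/78:
  p = 20/78 = 0.256410: log2(p) = -1.963474, -p*log2(p) = 0.503455
  p = 13/78 = 0.166667: log2(p) = -2.584963, -p*log2(p) = 0.430827
  p = 12/78 = 0.153846: log2(p) = -2.700440, -p*log2(p) = 0.415452
  p = 20/78 = 0.256410: log2(p) = -1.963474, -p*log2(p) = 0.503455
  p = 13/78 = 0.166667: log2(p) = -2.584963, -p*log2(p) = 0.430827
H = 0.503455 + 0.430827 + 0.415452 + 0.503455 + 0.430827 = 2.284016

H = 2.284 bits/symbol


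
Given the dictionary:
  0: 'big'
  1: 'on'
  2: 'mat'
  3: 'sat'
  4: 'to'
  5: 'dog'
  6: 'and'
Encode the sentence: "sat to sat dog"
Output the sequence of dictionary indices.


Look up each word in the dictionary:
  'sat' -> 3
  'to' -> 4
  'sat' -> 3
  'dog' -> 5

Encoded: [3, 4, 3, 5]


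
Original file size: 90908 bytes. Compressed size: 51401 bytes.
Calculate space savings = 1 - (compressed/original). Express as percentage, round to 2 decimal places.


ratio = compressed/original = 51401/90908 = 0.565418
savings = 1 - ratio = 1 - 0.565418 = 0.434582
as a percentage: 0.434582 * 100 = 43.46%

Space savings = 1 - 51401/90908 = 43.46%


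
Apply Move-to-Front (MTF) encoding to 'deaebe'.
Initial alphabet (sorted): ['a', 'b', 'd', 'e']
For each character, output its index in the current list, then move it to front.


MTF encoding:
'd': index 2 in ['a', 'b', 'd', 'e'] -> ['d', 'a', 'b', 'e']
'e': index 3 in ['d', 'a', 'b', 'e'] -> ['e', 'd', 'a', 'b']
'a': index 2 in ['e', 'd', 'a', 'b'] -> ['a', 'e', 'd', 'b']
'e': index 1 in ['a', 'e', 'd', 'b'] -> ['e', 'a', 'd', 'b']
'b': index 3 in ['e', 'a', 'd', 'b'] -> ['b', 'e', 'a', 'd']
'e': index 1 in ['b', 'e', 'a', 'd'] -> ['e', 'b', 'a', 'd']


Output: [2, 3, 2, 1, 3, 1]


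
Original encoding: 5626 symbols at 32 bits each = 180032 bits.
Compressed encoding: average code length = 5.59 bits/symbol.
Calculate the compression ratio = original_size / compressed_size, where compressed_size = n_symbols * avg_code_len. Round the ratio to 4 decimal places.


original_size = n_symbols * orig_bits = 5626 * 32 = 180032 bits
compressed_size = n_symbols * avg_code_len = 5626 * 5.59 = 31449.34 bits
ratio = original_size / compressed_size = 180032 / 31449.34 = 5.7245

Compression ratio = 5.7245


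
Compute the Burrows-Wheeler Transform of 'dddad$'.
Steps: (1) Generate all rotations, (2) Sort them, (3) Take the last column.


Rotations (sorted):
  0: $dddad -> last char: d
  1: ad$ddd -> last char: d
  2: d$ddda -> last char: a
  3: dad$dd -> last char: d
  4: ddad$d -> last char: d
  5: dddad$ -> last char: $


BWT = ddadd$


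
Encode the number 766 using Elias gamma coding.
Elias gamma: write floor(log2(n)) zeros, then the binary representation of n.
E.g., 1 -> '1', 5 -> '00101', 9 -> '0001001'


num_bits = floor(log2(766)) + 1 = 10
leading_zeros = num_bits - 1 = 9
binary(766) = 1011111110

Elias gamma(766) = '000000000' + '1011111110' = 0000000001011111110 (19 bits)


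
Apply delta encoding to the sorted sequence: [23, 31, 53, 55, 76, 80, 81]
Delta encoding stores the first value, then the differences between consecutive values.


First value: 23
Deltas:
  31 - 23 = 8
  53 - 31 = 22
  55 - 53 = 2
  76 - 55 = 21
  80 - 76 = 4
  81 - 80 = 1


Delta encoded: [23, 8, 22, 2, 21, 4, 1]


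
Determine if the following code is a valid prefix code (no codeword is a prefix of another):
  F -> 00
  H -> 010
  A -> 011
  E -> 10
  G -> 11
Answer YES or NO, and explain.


Checking each pair (does one codeword prefix another?):
  F='00' vs H='010': no prefix
  F='00' vs A='011': no prefix
  F='00' vs E='10': no prefix
  F='00' vs G='11': no prefix
  H='010' vs F='00': no prefix
  H='010' vs A='011': no prefix
  H='010' vs E='10': no prefix
  H='010' vs G='11': no prefix
  A='011' vs F='00': no prefix
  A='011' vs H='010': no prefix
  A='011' vs E='10': no prefix
  A='011' vs G='11': no prefix
  E='10' vs F='00': no prefix
  E='10' vs H='010': no prefix
  E='10' vs A='011': no prefix
  E='10' vs G='11': no prefix
  G='11' vs F='00': no prefix
  G='11' vs H='010': no prefix
  G='11' vs A='011': no prefix
  G='11' vs E='10': no prefix
No violation found over all pairs.

YES -- this is a valid prefix code. No codeword is a prefix of any other codeword.


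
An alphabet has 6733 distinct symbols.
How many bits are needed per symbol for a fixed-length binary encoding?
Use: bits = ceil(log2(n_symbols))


log2(6733) = 12.717
Bracket: 2^12 = 4096 < 6733 <= 2^13 = 8192
So ceil(log2(6733)) = 13

bits = ceil(log2(6733)) = ceil(12.717) = 13 bits


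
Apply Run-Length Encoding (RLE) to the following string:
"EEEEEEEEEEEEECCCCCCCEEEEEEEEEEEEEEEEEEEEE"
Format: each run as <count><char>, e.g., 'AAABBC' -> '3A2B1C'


Scanning runs left to right:
  i=0: run of 'E' x 13 -> '13E'
  i=13: run of 'C' x 7 -> '7C'
  i=20: run of 'E' x 21 -> '21E'

RLE = 13E7C21E


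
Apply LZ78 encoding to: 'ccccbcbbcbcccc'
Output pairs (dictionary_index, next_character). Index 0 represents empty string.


LZ78 encoding steps:
Dictionary: {0: ''}
Step 1: w='' (idx 0), next='c' -> output (0, 'c'), add 'c' as idx 1
Step 2: w='c' (idx 1), next='c' -> output (1, 'c'), add 'cc' as idx 2
Step 3: w='c' (idx 1), next='b' -> output (1, 'b'), add 'cb' as idx 3
Step 4: w='cb' (idx 3), next='b' -> output (3, 'b'), add 'cbb' as idx 4
Step 5: w='cb' (idx 3), next='c' -> output (3, 'c'), add 'cbc' as idx 5
Step 6: w='cc' (idx 2), next='c' -> output (2, 'c'), add 'ccc' as idx 6


Encoded: [(0, 'c'), (1, 'c'), (1, 'b'), (3, 'b'), (3, 'c'), (2, 'c')]


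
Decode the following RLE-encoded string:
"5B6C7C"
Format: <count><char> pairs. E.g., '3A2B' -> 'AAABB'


Expanding each <count><char> pair:
  5B -> 'BBBBB'
  6C -> 'CCCCCC'
  7C -> 'CCCCCCC'

Decoded = BBBBBCCCCCCCCCCCCC


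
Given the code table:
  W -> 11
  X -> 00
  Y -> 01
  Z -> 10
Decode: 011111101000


Decoding:
01 -> Y
11 -> W
11 -> W
10 -> Z
10 -> Z
00 -> X


Result: YWWZZX


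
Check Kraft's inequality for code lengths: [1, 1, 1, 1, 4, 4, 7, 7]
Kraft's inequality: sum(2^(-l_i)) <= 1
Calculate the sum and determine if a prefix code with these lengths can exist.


Sum = 2^(-1) + 2^(-1) + 2^(-1) + 2^(-1) + 2^(-4) + 2^(-4) + 2^(-7) + 2^(-7)
    = 0.5 + 0.5 + 0.5 + 0.5 + 0.0625 + 0.0625 + 0.0078125 + 0.0078125
    = 274/128 = 2.140625
Since 2.140625 > 1, Kraft's inequality is NOT satisfied.
A prefix code with these lengths CANNOT exist.

Kraft sum = 2.140625. Not satisfied.


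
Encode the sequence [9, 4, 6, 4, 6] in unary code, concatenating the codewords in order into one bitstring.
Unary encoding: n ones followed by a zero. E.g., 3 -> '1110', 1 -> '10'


Encode each number as n ones followed by a terminating 0:
  9 -> 1111111110 (10 bits)
  4 -> 11110 (5 bits)
  6 -> 1111110 (7 bits)
  4 -> 11110 (5 bits)
  6 -> 1111110 (7 bits)
Total length = 10 + 5 + 7 + 5 + 7 = 34 bits.

Unary([9, 4, 6, 4, 6]) = 1111111110111101111110111101111110 (34 bits)


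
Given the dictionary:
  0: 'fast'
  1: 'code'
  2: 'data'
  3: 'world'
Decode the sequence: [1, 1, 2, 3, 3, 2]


Look up each index in the dictionary:
  1 -> 'code'
  1 -> 'code'
  2 -> 'data'
  3 -> 'world'
  3 -> 'world'
  2 -> 'data'

Decoded: "code code data world world data"


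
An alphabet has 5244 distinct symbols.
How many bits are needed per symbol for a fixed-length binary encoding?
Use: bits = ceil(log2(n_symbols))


log2(5244) = 12.3565
Bracket: 2^12 = 4096 < 5244 <= 2^13 = 8192
So ceil(log2(5244)) = 13

bits = ceil(log2(5244)) = ceil(12.3565) = 13 bits


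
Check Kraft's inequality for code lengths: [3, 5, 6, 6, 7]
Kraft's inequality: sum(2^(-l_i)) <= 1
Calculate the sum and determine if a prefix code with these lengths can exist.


Sum = 2^(-3) + 2^(-5) + 2^(-6) + 2^(-6) + 2^(-7)
    = 0.125 + 0.03125 + 0.015625 + 0.015625 + 0.0078125
    = 25/128 = 0.1953125
Since 0.1953125 <= 1, Kraft's inequality IS satisfied.
A prefix code with these lengths CAN exist.

Kraft sum = 0.1953125. Satisfied.


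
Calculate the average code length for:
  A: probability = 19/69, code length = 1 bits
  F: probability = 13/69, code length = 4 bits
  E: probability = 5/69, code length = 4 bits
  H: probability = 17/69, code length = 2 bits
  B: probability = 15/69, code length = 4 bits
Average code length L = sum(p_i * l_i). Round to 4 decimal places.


Weighted contributions p_i * l_i:
  A: (19/69) * 1 = 19/69
  F: (13/69) * 4 = 52/69
  E: (5/69) * 4 = 20/69
  H: (17/69) * 2 = 34/69
  B: (15/69) * 4 = 60/69
Sum = (19 + 52 + 20 + 34 + 60)/69 = 185/69

L = 185/69 = 2.6812 bits/symbol


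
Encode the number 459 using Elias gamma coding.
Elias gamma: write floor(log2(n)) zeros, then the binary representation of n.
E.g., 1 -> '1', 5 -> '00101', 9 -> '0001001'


num_bits = floor(log2(459)) + 1 = 9
leading_zeros = num_bits - 1 = 8
binary(459) = 111001011

Elias gamma(459) = '00000000' + '111001011' = 00000000111001011 (17 bits)


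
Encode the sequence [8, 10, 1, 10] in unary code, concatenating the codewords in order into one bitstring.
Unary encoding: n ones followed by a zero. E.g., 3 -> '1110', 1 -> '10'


Encode each number as n ones followed by a terminating 0:
  8 -> 111111110 (9 bits)
  10 -> 11111111110 (11 bits)
  1 -> 10 (2 bits)
  10 -> 11111111110 (11 bits)
Total length = 9 + 11 + 2 + 11 = 33 bits.

Unary([8, 10, 1, 10]) = 111111110111111111101011111111110 (33 bits)


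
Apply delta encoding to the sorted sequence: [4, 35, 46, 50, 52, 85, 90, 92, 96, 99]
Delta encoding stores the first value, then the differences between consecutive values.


First value: 4
Deltas:
  35 - 4 = 31
  46 - 35 = 11
  50 - 46 = 4
  52 - 50 = 2
  85 - 52 = 33
  90 - 85 = 5
  92 - 90 = 2
  96 - 92 = 4
  99 - 96 = 3


Delta encoded: [4, 31, 11, 4, 2, 33, 5, 2, 4, 3]


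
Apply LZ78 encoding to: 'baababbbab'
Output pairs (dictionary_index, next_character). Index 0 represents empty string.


LZ78 encoding steps:
Dictionary: {0: ''}
Step 1: w='' (idx 0), next='b' -> output (0, 'b'), add 'b' as idx 1
Step 2: w='' (idx 0), next='a' -> output (0, 'a'), add 'a' as idx 2
Step 3: w='a' (idx 2), next='b' -> output (2, 'b'), add 'ab' as idx 3
Step 4: w='ab' (idx 3), next='b' -> output (3, 'b'), add 'abb' as idx 4
Step 5: w='b' (idx 1), next='a' -> output (1, 'a'), add 'ba' as idx 5
Step 6: w='b' (idx 1), end of input -> output (1, '')


Encoded: [(0, 'b'), (0, 'a'), (2, 'b'), (3, 'b'), (1, 'a'), (1, '')]


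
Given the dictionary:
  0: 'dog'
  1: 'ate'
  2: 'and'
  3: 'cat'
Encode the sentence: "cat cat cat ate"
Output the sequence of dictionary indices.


Look up each word in the dictionary:
  'cat' -> 3
  'cat' -> 3
  'cat' -> 3
  'ate' -> 1

Encoded: [3, 3, 3, 1]


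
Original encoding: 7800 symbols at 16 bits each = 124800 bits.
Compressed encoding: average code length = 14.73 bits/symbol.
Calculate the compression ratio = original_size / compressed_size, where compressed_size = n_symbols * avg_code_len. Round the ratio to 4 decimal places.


original_size = n_symbols * orig_bits = 7800 * 16 = 124800 bits
compressed_size = n_symbols * avg_code_len = 7800 * 14.73 = 114894.0 bits
ratio = original_size / compressed_size = 124800 / 114894.0 = 1.0862

Compression ratio = 1.0862


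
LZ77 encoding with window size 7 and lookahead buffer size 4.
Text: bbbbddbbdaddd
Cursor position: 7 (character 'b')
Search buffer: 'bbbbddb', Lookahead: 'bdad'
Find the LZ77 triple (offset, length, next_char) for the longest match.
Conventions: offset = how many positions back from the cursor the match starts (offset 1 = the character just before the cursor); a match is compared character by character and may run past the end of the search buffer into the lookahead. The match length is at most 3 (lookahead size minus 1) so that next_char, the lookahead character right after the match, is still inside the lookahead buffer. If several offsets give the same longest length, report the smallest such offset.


Try each offset into the search buffer:
  offset=1 (pos 6, char 'b'): match length 1
  offset=2 (pos 5, char 'd'): match length 0
  offset=3 (pos 4, char 'd'): match length 0
  offset=4 (pos 3, char 'b'): match length 2
  offset=5 (pos 2, char 'b'): match length 1
  offset=6 (pos 1, char 'b'): match length 1
  offset=7 (pos 0, char 'b'): match length 1
Longest match has length 2 at offset 4.
next_char = character at position 7 + 2 = 9 -> 'a'

Best match: offset=4, length=2 (matching 'bd' starting at position 3)
LZ77 triple: (4, 2, 'a')


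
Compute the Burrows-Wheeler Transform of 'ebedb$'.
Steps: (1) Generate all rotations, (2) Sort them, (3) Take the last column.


Rotations (sorted):
  0: $ebedb -> last char: b
  1: b$ebed -> last char: d
  2: bedb$e -> last char: e
  3: db$ebe -> last char: e
  4: ebedb$ -> last char: $
  5: edb$eb -> last char: b


BWT = bdee$b


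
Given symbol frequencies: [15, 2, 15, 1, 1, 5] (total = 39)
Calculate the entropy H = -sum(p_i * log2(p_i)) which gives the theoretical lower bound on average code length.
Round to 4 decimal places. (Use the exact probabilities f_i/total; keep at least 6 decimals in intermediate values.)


Per-symbol terms -p_i * log2(p_i) with p_i = f_i/39:
  p = 15/39 = 0.384615: log2(p) = -1.378512, -p*log2(p) = 0.530197
  p = 2/39 = 0.051282: log2(p) = -4.285402, -p*log2(p) = 0.219764
  p = 15/39 = 0.384615: log2(p) = -1.378512, -p*log2(p) = 0.530197
  p = 1/39 = 0.025641: log2(p) = -5.285402, -p*log2(p) = 0.135523
  p = 1/39 = 0.025641: log2(p) = -5.285402, -p*log2(p) = 0.135523
  p = 5/39 = 0.128205: log2(p) = -2.963474, -p*log2(p) = 0.379933
H = 0.530197 + 0.219764 + 0.530197 + 0.135523 + 0.135523 + 0.379933 = 1.931137

H = 1.9311 bits/symbol


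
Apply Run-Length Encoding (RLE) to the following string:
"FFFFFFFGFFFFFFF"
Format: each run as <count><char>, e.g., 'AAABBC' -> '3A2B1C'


Scanning runs left to right:
  i=0: run of 'F' x 7 -> '7F'
  i=7: run of 'G' x 1 -> '1G'
  i=8: run of 'F' x 7 -> '7F'

RLE = 7F1G7F


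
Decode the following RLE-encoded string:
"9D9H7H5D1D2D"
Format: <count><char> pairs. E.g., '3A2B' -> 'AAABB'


Expanding each <count><char> pair:
  9D -> 'DDDDDDDDD'
  9H -> 'HHHHHHHHH'
  7H -> 'HHHHHHH'
  5D -> 'DDDDD'
  1D -> 'D'
  2D -> 'DD'

Decoded = DDDDDDDDDHHHHHHHHHHHHHHHHDDDDDDDD


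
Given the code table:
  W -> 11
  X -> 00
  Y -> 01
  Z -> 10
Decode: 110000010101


Decoding:
11 -> W
00 -> X
00 -> X
01 -> Y
01 -> Y
01 -> Y


Result: WXXYYY


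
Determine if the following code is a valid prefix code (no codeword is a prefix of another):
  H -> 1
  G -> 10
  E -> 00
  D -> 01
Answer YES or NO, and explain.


Checking each pair (does one codeword prefix another?):
  H='1' vs G='10': prefix -- VIOLATION

NO -- this is NOT a valid prefix code. H (1) is a prefix of G (10).


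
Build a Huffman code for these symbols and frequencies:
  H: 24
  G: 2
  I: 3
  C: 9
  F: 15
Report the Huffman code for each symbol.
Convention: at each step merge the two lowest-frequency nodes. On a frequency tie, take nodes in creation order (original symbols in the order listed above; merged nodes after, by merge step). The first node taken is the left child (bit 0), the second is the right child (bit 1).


Huffman tree construction:
Step 1: Merge G(2) + I(3) = 5
Step 2: Merge (G+I)(5) + C(9) = 14
Step 3: Merge ((G+I)+C)(14) + F(15) = 29
Step 4: Merge H(24) + (((G+I)+C)+F)(29) = 53
Read each symbol's code off the tree from the root (left child = 0, right child = 1).

Codes:
  H: 0 (length 1)
  G: 1000 (length 4)
  I: 1001 (length 4)
  C: 101 (length 3)
  F: 11 (length 2)
Average code length: 101/53 = 1.9057 bits/symbol


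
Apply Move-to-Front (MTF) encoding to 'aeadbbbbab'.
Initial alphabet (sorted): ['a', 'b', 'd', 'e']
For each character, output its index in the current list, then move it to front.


MTF encoding:
'a': index 0 in ['a', 'b', 'd', 'e'] -> ['a', 'b', 'd', 'e']
'e': index 3 in ['a', 'b', 'd', 'e'] -> ['e', 'a', 'b', 'd']
'a': index 1 in ['e', 'a', 'b', 'd'] -> ['a', 'e', 'b', 'd']
'd': index 3 in ['a', 'e', 'b', 'd'] -> ['d', 'a', 'e', 'b']
'b': index 3 in ['d', 'a', 'e', 'b'] -> ['b', 'd', 'a', 'e']
'b': index 0 in ['b', 'd', 'a', 'e'] -> ['b', 'd', 'a', 'e']
'b': index 0 in ['b', 'd', 'a', 'e'] -> ['b', 'd', 'a', 'e']
'b': index 0 in ['b', 'd', 'a', 'e'] -> ['b', 'd', 'a', 'e']
'a': index 2 in ['b', 'd', 'a', 'e'] -> ['a', 'b', 'd', 'e']
'b': index 1 in ['a', 'b', 'd', 'e'] -> ['b', 'a', 'd', 'e']


Output: [0, 3, 1, 3, 3, 0, 0, 0, 2, 1]


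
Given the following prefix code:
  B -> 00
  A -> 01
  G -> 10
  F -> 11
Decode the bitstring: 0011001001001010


Decoding step by step:
Bits 00 -> B
Bits 11 -> F
Bits 00 -> B
Bits 10 -> G
Bits 01 -> A
Bits 00 -> B
Bits 10 -> G
Bits 10 -> G


Decoded message: BFBGABGG


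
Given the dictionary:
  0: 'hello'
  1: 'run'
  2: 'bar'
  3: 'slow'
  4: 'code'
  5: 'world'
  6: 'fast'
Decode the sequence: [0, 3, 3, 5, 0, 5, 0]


Look up each index in the dictionary:
  0 -> 'hello'
  3 -> 'slow'
  3 -> 'slow'
  5 -> 'world'
  0 -> 'hello'
  5 -> 'world'
  0 -> 'hello'

Decoded: "hello slow slow world hello world hello"


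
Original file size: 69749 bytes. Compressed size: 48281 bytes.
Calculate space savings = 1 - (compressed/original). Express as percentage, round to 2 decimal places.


ratio = compressed/original = 48281/69749 = 0.692211
savings = 1 - ratio = 1 - 0.692211 = 0.307789
as a percentage: 0.307789 * 100 = 30.78%

Space savings = 1 - 48281/69749 = 30.78%


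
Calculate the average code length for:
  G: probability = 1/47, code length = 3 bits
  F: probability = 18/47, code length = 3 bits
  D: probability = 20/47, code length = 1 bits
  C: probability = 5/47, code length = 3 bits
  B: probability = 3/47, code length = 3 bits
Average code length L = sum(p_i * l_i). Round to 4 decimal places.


Weighted contributions p_i * l_i:
  G: (1/47) * 3 = 3/47
  F: (18/47) * 3 = 54/47
  D: (20/47) * 1 = 20/47
  C: (5/47) * 3 = 15/47
  B: (3/47) * 3 = 9/47
Sum = (3 + 54 + 20 + 15 + 9)/47 = 101/47

L = 101/47 = 2.1489 bits/symbol


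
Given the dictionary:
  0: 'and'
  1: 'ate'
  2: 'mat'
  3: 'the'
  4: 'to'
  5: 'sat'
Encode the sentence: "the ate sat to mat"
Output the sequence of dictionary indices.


Look up each word in the dictionary:
  'the' -> 3
  'ate' -> 1
  'sat' -> 5
  'to' -> 4
  'mat' -> 2

Encoded: [3, 1, 5, 4, 2]
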